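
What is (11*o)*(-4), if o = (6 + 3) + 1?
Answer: -440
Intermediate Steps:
o = 10 (o = 9 + 1 = 10)
(11*o)*(-4) = (11*10)*(-4) = 110*(-4) = -440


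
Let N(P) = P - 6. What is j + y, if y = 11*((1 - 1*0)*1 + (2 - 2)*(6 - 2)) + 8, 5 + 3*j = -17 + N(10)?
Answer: 13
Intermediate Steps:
N(P) = -6 + P
j = -6 (j = -5/3 + (-17 + (-6 + 10))/3 = -5/3 + (-17 + 4)/3 = -5/3 + (1/3)*(-13) = -5/3 - 13/3 = -6)
y = 19 (y = 11*((1 + 0)*1 + 0*4) + 8 = 11*(1*1 + 0) + 8 = 11*(1 + 0) + 8 = 11*1 + 8 = 11 + 8 = 19)
j + y = -6 + 19 = 13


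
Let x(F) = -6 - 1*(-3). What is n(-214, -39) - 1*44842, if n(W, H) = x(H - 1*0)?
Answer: -44845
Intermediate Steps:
x(F) = -3 (x(F) = -6 + 3 = -3)
n(W, H) = -3
n(-214, -39) - 1*44842 = -3 - 1*44842 = -3 - 44842 = -44845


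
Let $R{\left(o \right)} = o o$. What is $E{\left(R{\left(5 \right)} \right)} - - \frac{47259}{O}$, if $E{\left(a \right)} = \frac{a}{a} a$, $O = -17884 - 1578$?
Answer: $\frac{439291}{19462} \approx 22.572$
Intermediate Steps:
$O = -19462$ ($O = -17884 - 1578 = -19462$)
$R{\left(o \right)} = o^{2}$
$E{\left(a \right)} = a$ ($E{\left(a \right)} = 1 a = a$)
$E{\left(R{\left(5 \right)} \right)} - - \frac{47259}{O} = 5^{2} - - \frac{47259}{-19462} = 25 - \left(-47259\right) \left(- \frac{1}{19462}\right) = 25 - \frac{47259}{19462} = \frac{439291}{19462}$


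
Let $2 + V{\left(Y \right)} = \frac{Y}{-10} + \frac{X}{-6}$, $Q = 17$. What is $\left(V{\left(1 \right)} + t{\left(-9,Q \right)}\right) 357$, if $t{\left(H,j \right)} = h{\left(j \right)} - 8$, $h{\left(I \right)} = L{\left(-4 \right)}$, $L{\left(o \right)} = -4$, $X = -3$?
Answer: $- \frac{24276}{5} \approx -4855.2$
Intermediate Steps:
$V{\left(Y \right)} = - \frac{3}{2} - \frac{Y}{10}$ ($V{\left(Y \right)} = -2 + \left(\frac{Y}{-10} - \frac{3}{-6}\right) = -2 + \left(Y \left(- \frac{1}{10}\right) - - \frac{1}{2}\right) = -2 - \left(- \frac{1}{2} + \frac{Y}{10}\right) = - \frac{3}{2} - \frac{Y}{10}$)
$h{\left(I \right)} = -4$
$t{\left(H,j \right)} = -12$ ($t{\left(H,j \right)} = -4 - 8 = -12$)
$\left(V{\left(1 \right)} + t{\left(-9,Q \right)}\right) 357 = \left(\left(- \frac{3}{2} - \frac{1}{10}\right) - 12\right) 357 = \left(- \frac{8}{5} - 12\right) 357 = \left(- \frac{68}{5}\right) 357 = - \frac{24276}{5}$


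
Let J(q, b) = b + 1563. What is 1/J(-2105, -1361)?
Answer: 1/202 ≈ 0.0049505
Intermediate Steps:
J(q, b) = 1563 + b
1/J(-2105, -1361) = 1/(1563 - 1361) = 1/202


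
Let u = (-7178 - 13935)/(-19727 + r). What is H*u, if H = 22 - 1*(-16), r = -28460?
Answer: 802294/48187 ≈ 16.650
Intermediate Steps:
u = 21113/48187 (u = (-7178 - 13935)/(-19727 - 28460) = -21113/(-48187) = -21113*(-1/48187) = 21113/48187 ≈ 0.43815)
H = 38 (H = 22 + 16 = 38)
H*u = 38*(21113/48187) = 802294/48187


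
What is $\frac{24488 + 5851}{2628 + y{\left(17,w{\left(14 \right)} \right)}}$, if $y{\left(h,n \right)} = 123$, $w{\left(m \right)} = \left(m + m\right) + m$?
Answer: $\frac{10113}{917} \approx 11.028$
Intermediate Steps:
$w{\left(m \right)} = 3 m$ ($w{\left(m \right)} = 2 m + m = 3 m$)
$\frac{24488 + 5851}{2628 + y{\left(17,w{\left(14 \right)} \right)}} = \frac{24488 + 5851}{2628 + 123} = \frac{30339}{2751} = 30339 \cdot \frac{1}{2751} = \frac{10113}{917}$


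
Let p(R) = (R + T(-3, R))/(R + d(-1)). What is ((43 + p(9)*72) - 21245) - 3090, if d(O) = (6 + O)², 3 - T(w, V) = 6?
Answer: -412748/17 ≈ -24279.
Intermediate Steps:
T(w, V) = -3 (T(w, V) = 3 - 1*6 = 3 - 6 = -3)
p(R) = (-3 + R)/(25 + R) (p(R) = (R - 3)/(R + (6 - 1)²) = (-3 + R)/(R + 5²) = (-3 + R)/(R + 25) = (-3 + R)/(25 + R))
((43 + p(9)*72) - 21245) - 3090 = ((43 + ((-3 + 9)/(25 + 9))*72) - 21245) - 3090 = ((43 + (6/34)*72) - 21245) - 3090 = ((43 + ((1/34)*6)*72) - 21245) - 3090 = ((43 + (3/17)*72) - 21245) - 3090 = ((43 + 216/17) - 21245) - 3090 = (947/17 - 21245) - 3090 = -360218/17 - 3090 = -412748/17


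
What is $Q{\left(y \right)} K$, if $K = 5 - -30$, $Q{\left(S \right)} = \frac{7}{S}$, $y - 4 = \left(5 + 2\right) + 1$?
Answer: $\frac{245}{12} \approx 20.417$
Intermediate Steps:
$y = 12$ ($y = 4 + \left(\left(5 + 2\right) + 1\right) = 4 + \left(7 + 1\right) = 4 + 8 = 12$)
$K = 35$ ($K = 5 + 30 = 35$)
$Q{\left(y \right)} K = \frac{7}{12} \cdot 35 = \frac{245}{12}$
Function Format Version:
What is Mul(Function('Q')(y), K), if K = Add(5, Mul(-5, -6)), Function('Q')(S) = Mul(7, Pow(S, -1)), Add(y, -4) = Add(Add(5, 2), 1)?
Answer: Rational(245, 12) ≈ 20.417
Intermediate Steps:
y = 12 (y = Add(4, Add(Add(5, 2), 1)) = Add(4, Add(7, 1)) = Add(4, 8) = 12)
K = 35 (K = Add(5, 30) = 35)
Mul(Function('Q')(y), K) = Mul(Mul(7, Pow(12, -1)), 35) = Mul(Mul(7, Rational(1, 12)), 35) = Mul(Rational(7, 12), 35) = Rational(245, 12)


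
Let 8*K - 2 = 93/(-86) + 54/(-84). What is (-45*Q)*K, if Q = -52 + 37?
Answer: 56025/2408 ≈ 23.266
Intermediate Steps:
K = 83/2408 (K = ¼ + (93/(-86) + 54/(-84))/8 = ¼ + (93*(-1/86) + 54*(-1/84))/8 = ¼ + (-93/86 - 9/14)/8 = ¼ + (⅛)*(-519/301) = ¼ - 519/2408 = 83/2408 ≈ 0.034468)
Q = -15
(-45*Q)*K = -45*(-15)*(83/2408) = 675*(83/2408) = 56025/2408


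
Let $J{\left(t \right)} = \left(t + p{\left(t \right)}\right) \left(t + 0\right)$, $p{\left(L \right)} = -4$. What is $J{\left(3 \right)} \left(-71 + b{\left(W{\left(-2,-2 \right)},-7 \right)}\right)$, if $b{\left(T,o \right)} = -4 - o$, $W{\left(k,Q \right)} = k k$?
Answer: $204$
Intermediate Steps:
$W{\left(k,Q \right)} = k^{2}$
$J{\left(t \right)} = t \left(-4 + t\right)$ ($J{\left(t \right)} = \left(t - 4\right) \left(t + 0\right) = \left(-4 + t\right) t = t \left(-4 + t\right)$)
$J{\left(3 \right)} \left(-71 + b{\left(W{\left(-2,-2 \right)},-7 \right)}\right) = 3 \left(-4 + 3\right) \left(-71 - -3\right) = 3 \left(-1\right) \left(-71 + \left(-4 + 7\right)\right) = - 3 \left(-71 + 3\right) = \left(-3\right) \left(-68\right) = 204$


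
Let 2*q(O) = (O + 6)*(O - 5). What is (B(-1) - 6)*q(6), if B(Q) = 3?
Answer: -18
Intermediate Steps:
q(O) = (-5 + O)*(6 + O)/2 (q(O) = ((O + 6)*(O - 5))/2 = ((6 + O)*(-5 + O))/2 = ((-5 + O)*(6 + O))/2 = (-5 + O)*(6 + O)/2)
(B(-1) - 6)*q(6) = (3 - 6)*(-15 + (½)*6 + (½)*6²) = -3*(-15 + 3 + (½)*36) = -3*(-15 + 3 + 18) = -3*6 = -18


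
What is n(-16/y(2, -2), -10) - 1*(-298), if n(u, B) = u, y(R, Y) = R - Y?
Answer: 294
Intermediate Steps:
n(-16/y(2, -2), -10) - 1*(-298) = -16/(2 - 1*(-2)) - 1*(-298) = -16/(2 + 2) + 298 = -16/4 + 298 = -16*¼ + 298 = -4 + 298 = 294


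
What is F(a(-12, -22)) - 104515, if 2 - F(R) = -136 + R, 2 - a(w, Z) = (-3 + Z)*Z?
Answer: -103829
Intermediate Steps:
a(w, Z) = 2 - Z*(-3 + Z) (a(w, Z) = 2 - (-3 + Z)*Z = 2 - Z*(-3 + Z))
F(R) = 138 - R (F(R) = 2 - (-136 + R) = 2 + (136 - R) = 138 - R)
F(a(-12, -22)) - 104515 = (138 - (2 - 1*(-22)² + 3*(-22))) - 104515 = (138 - (2 - 1*484 - 66)) - 104515 = (138 - (2 - 484 - 66)) - 104515 = (138 - 1*(-548)) - 104515 = (138 + 548) - 104515 = 686 - 104515 = -103829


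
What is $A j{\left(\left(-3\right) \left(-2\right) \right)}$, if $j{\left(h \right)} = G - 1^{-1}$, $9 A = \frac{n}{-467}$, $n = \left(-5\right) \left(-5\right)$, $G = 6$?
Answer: $- \frac{125}{4203} \approx -0.029741$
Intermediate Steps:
$n = 25$
$A = - \frac{25}{4203}$ ($A = \frac{25 \frac{1}{-467}}{9} = \frac{25 \left(- \frac{1}{467}\right)}{9} = \frac{1}{9} \left(- \frac{25}{467}\right) = - \frac{25}{4203} \approx -0.0059481$)
$j{\left(h \right)} = 5$ ($j{\left(h \right)} = 6 - 1^{-1} = 6 - 1 = 5$)
$A j{\left(\left(-3\right) \left(-2\right) \right)} = \left(- \frac{25}{4203}\right) 5 = - \frac{125}{4203}$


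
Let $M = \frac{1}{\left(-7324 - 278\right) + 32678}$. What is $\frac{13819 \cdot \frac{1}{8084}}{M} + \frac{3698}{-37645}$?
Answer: $\frac{3261228228937}{76080545} \approx 42866.0$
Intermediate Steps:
$M = \frac{1}{25076}$ ($M = \frac{1}{-7602 + 32678} = \frac{1}{25076} \approx 3.9879 \cdot 10^{-5}$)
$\frac{13819 \cdot \frac{1}{8084}}{M} + \frac{3698}{-37645} = \frac{13819}{8084} \frac{1}{\frac{1}{25076}} + \frac{3698}{-37645} = 13819 \cdot \frac{1}{8084} \cdot 25076 + 3698 \left(- \frac{1}{37645}\right) = \frac{13819}{8084} \cdot 25076 - \frac{3698}{37645} = \frac{86631311}{2021} - \frac{3698}{37645} = \frac{3261228228937}{76080545}$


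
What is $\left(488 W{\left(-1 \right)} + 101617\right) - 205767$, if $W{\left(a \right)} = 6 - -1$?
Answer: $-100734$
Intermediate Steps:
$W{\left(a \right)} = 7$ ($W{\left(a \right)} = 6 + 1 = 7$)
$\left(488 W{\left(-1 \right)} + 101617\right) - 205767 = \left(488 \cdot 7 + 101617\right) - 205767 = \left(3416 + 101617\right) - 205767 = 105033 - 205767 = -100734$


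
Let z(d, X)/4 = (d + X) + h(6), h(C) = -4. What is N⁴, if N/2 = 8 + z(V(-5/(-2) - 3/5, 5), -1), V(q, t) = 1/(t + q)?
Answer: 6169143218176/22667121 ≈ 2.7216e+5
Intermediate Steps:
V(q, t) = 1/(q + t)
z(d, X) = -16 + 4*X + 4*d (z(d, X) = 4*((d + X) - 4) = 4*((X + d) - 4) = 4*(-4 + X + d) = -16 + 4*X + 4*d)
N = -1576/69 (N = 2*(8 + (-16 + 4*(-1) + 4/((-5/(-2) - 3/5) + 5))) = 2*(8 + (-16 - 4 + 4/((-5*(-½) - 3*⅕) + 5))) = 2*(8 + (-16 - 4 + 4/((5/2 - ⅗) + 5))) = 2*(8 + (-16 - 4 + 4/(19/10 + 5))) = 2*(8 + (-16 - 4 + 4/(69/10))) = 2*(8 + (-16 - 4 + 4*(10/69))) = 2*(8 + (-16 - 4 + 40/69)) = 2*(8 - 1340/69) = 2*(-788/69) = -1576/69 ≈ -22.841)
N⁴ = (-1576/69)⁴ = 6169143218176/22667121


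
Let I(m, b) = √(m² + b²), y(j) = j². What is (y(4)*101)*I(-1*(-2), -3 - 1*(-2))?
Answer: 1616*√5 ≈ 3613.5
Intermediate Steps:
I(m, b) = √(b² + m²)
(y(4)*101)*I(-1*(-2), -3 - 1*(-2)) = (4²*101)*√((-3 - 1*(-2))² + (-1*(-2))²) = (16*101)*√((-3 + 2)² + 2²) = 1616*√((-1)² + 4) = 1616*√(1 + 4) = 1616*√5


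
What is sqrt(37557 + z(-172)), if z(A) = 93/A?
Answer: sqrt(277767573)/86 ≈ 193.79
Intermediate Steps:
sqrt(37557 + z(-172)) = sqrt(37557 + 93/(-172)) = sqrt(37557 + 93*(-1/172)) = sqrt(37557 - 93/172) = sqrt(6459711/172) = sqrt(277767573)/86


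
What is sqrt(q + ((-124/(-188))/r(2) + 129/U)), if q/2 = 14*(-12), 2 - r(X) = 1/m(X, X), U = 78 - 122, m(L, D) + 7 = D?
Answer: I*sqrt(362050447)/1034 ≈ 18.402*I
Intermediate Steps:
m(L, D) = -7 + D
U = -44
r(X) = 2 - 1/(-7 + X)
q = -336 (q = 2*(14*(-12)) = 2*(-168) = -336)
sqrt(q + ((-124/(-188))/r(2) + 129/U)) = sqrt(-336 + ((-124/(-188))/(((-15 + 2*2)/(-7 + 2))) + 129/(-44))) = sqrt(-336 + ((-124*(-1/188))/(((-15 + 4)/(-5))) + 129*(-1/44))) = sqrt(-336 + (31/(47*((-1/5*(-11)))) - 129/44)) = sqrt(-336 + (31/(47*(11/5)) - 129/44)) = sqrt(-336 + ((31/47)*(5/11) - 129/44)) = sqrt(-336 + (155/517 - 129/44)) = sqrt(-336 - 5443/2068) = sqrt(-700291/2068) = I*sqrt(362050447)/1034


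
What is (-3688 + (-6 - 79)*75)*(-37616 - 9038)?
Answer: 469479202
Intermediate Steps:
(-3688 + (-6 - 79)*75)*(-37616 - 9038) = (-3688 - 85*75)*(-46654) = (-3688 - 6375)*(-46654) = -10063*(-46654) = 469479202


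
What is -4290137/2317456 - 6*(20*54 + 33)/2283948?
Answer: -272609049779/147026361008 ≈ -1.8542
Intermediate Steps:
-4290137/2317456 - 6*(20*54 + 33)/2283948 = -4290137*1/2317456 - 6*(1080 + 33)*(1/2283948) = -4290137/2317456 - 6*1113*(1/2283948) = -4290137/2317456 - 6678*1/2283948 = -4290137/2317456 - 371/126886 = -272609049779/147026361008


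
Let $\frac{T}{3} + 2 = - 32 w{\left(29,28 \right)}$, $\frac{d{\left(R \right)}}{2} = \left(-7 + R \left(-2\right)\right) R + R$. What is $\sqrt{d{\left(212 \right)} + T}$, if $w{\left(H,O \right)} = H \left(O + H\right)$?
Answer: $i \sqrt{341014} \approx 583.96 i$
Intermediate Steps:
$d{\left(R \right)} = 2 R + 2 R \left(-7 - 2 R\right)$ ($d{\left(R \right)} = 2 \left(\left(-7 + R \left(-2\right)\right) R + R\right) = 2 \left(\left(-7 - 2 R\right) R + R\right) = 2 \left(R \left(-7 - 2 R\right) + R\right) = 2 \left(R + R \left(-7 - 2 R\right)\right) = 2 R + 2 R \left(-7 - 2 R\right)$)
$w{\left(H,O \right)} = H \left(H + O\right)$
$T = -158694$ ($T = -6 + 3 \left(- 32 \cdot 29 \left(29 + 28\right)\right) = -6 + 3 \left(- 32 \cdot 29 \cdot 57\right) = -6 + 3 \left(\left(-32\right) 1653\right) = -6 + 3 \left(-52896\right) = -6 - 158688 = -158694$)
$\sqrt{d{\left(212 \right)} + T} = \sqrt{\left(-4\right) 212 \left(3 + 212\right) - 158694} = \sqrt{\left(-4\right) 212 \cdot 215 - 158694} = \sqrt{-182320 - 158694} = \sqrt{-341014} = i \sqrt{341014}$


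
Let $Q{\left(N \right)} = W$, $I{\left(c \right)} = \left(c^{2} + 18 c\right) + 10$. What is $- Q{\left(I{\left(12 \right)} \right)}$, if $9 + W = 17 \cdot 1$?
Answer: $-8$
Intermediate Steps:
$I{\left(c \right)} = 10 + c^{2} + 18 c$
$W = 8$ ($W = -9 + 17 \cdot 1 = -9 + 17 = 8$)
$Q{\left(N \right)} = 8$
$- Q{\left(I{\left(12 \right)} \right)} = \left(-1\right) 8 = -8$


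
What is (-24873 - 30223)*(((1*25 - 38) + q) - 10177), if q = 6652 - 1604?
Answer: 283303632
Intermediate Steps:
q = 5048
(-24873 - 30223)*(((1*25 - 38) + q) - 10177) = (-24873 - 30223)*(((1*25 - 38) + 5048) - 10177) = -55096*(((25 - 38) + 5048) - 10177) = -55096*((-13 + 5048) - 10177) = -55096*(5035 - 10177) = -55096*(-5142) = 283303632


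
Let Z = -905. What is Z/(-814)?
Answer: 905/814 ≈ 1.1118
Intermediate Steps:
Z/(-814) = -905/(-814) = -905*(-1/814) = 905/814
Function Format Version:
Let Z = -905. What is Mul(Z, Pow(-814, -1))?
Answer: Rational(905, 814) ≈ 1.1118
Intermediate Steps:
Mul(Z, Pow(-814, -1)) = Mul(-905, Pow(-814, -1)) = Mul(-905, Rational(-1, 814)) = Rational(905, 814)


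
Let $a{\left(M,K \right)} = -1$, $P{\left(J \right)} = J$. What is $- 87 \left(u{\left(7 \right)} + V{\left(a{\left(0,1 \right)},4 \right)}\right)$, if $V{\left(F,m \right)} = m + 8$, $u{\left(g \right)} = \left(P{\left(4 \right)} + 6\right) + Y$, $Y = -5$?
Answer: $-1479$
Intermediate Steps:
$u{\left(g \right)} = 5$ ($u{\left(g \right)} = \left(4 + 6\right) - 5 = 10 - 5 = 5$)
$V{\left(F,m \right)} = 8 + m$
$- 87 \left(u{\left(7 \right)} + V{\left(a{\left(0,1 \right)},4 \right)}\right) = - 87 \left(5 + \left(8 + 4\right)\right) = - 87 \left(5 + 12\right) = \left(-87\right) 17 = -1479$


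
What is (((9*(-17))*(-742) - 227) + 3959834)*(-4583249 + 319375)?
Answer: -17367325897242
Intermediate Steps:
(((9*(-17))*(-742) - 227) + 3959834)*(-4583249 + 319375) = ((-153*(-742) - 227) + 3959834)*(-4263874) = ((113526 - 227) + 3959834)*(-4263874) = (113299 + 3959834)*(-4263874) = 4073133*(-4263874) = -17367325897242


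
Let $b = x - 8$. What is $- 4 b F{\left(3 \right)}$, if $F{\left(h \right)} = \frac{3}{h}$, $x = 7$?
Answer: $4$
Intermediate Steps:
$b = -1$ ($b = 7 - 8 = -1$)
$- 4 b F{\left(3 \right)} = \left(-4\right) \left(-1\right) \frac{3}{3} = 4 \cdot 3 \cdot \frac{1}{3} = 4 \cdot 1 = 4$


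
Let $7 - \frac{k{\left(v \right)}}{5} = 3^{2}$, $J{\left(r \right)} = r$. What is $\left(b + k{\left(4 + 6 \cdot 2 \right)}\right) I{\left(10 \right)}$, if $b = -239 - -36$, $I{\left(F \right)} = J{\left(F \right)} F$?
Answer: $-21300$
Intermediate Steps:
$I{\left(F \right)} = F^{2}$ ($I{\left(F \right)} = F F = F^{2}$)
$k{\left(v \right)} = -10$ ($k{\left(v \right)} = 35 - 5 \cdot 3^{2} = 35 - 45 = -10$)
$b = -203$ ($b = -239 + 36 = -203$)
$\left(b + k{\left(4 + 6 \cdot 2 \right)}\right) I{\left(10 \right)} = \left(-203 - 10\right) 10^{2} = \left(-213\right) 100 = -21300$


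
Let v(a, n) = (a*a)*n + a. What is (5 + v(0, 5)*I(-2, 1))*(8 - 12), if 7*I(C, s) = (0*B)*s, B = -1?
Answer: -20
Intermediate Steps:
v(a, n) = a + n*a² (v(a, n) = a²*n + a = n*a² + a = a + n*a²)
I(C, s) = 0 (I(C, s) = ((0*(-1))*s)/7 = (0*s)/7 = (⅐)*0 = 0)
(5 + v(0, 5)*I(-2, 1))*(8 - 12) = (5 + (0*(1 + 0*5))*0)*(8 - 12) = (5 + (0*(1 + 0))*0)*(-4) = (5 + (0*1)*0)*(-4) = (5 + 0*0)*(-4) = (5 + 0)*(-4) = 5*(-4) = -20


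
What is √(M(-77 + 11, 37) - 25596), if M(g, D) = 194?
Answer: I*√25402 ≈ 159.38*I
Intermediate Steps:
√(M(-77 + 11, 37) - 25596) = √(194 - 25596) = √(-25402) = I*√25402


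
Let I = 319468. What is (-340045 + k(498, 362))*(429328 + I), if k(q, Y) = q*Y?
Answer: -119634388124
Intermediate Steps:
k(q, Y) = Y*q
(-340045 + k(498, 362))*(429328 + I) = (-340045 + 362*498)*(429328 + 319468) = (-340045 + 180276)*748796 = -159769*748796 = -119634388124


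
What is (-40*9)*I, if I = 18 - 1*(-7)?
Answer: -9000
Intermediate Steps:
I = 25 (I = 18 + 7 = 25)
(-40*9)*I = -40*9*25 = -360*25 = -9000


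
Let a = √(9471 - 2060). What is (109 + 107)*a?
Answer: 216*√7411 ≈ 18595.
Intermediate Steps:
a = √7411 ≈ 86.087
(109 + 107)*a = (109 + 107)*√7411 = 216*√7411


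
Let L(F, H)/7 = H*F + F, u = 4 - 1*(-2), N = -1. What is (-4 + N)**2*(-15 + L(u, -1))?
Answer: -375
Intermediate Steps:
u = 6 (u = 4 + 2 = 6)
L(F, H) = 7*F + 7*F*H (L(F, H) = 7*(H*F + F) = 7*(F*H + F) = 7*(F + F*H) = 7*F + 7*F*H)
(-4 + N)**2*(-15 + L(u, -1)) = (-4 - 1)**2*(-15 + 7*6*(1 - 1)) = (-5)**2*(-15 + 7*6*0) = 25*(-15 + 0) = 25*(-15) = -375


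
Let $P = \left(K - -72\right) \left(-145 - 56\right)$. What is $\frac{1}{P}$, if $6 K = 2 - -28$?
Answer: $- \frac{1}{15477} \approx -6.4612 \cdot 10^{-5}$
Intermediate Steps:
$K = 5$ ($K = \frac{2 - -28}{6} = \frac{2 + 28}{6} = \frac{1}{6} \cdot 30 = 5$)
$P = -15477$ ($P = \left(5 - -72\right) \left(-145 - 56\right) = \left(5 + 72\right) \left(-201\right) = 77 \left(-201\right) = -15477$)
$\frac{1}{P} = \frac{1}{-15477} = - \frac{1}{15477}$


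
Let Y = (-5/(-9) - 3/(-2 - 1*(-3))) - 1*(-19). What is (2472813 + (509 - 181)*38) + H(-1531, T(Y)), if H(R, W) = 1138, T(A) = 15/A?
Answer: 2486415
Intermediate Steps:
Y = 149/9 (Y = (-5*(-1/9) - 3/(-2 + 3)) + 19 = (5/9 - 3/1) + 19 = (5/9 - 3*1) + 19 = (5/9 - 3) + 19 = -22/9 + 19 = 149/9 ≈ 16.556)
(2472813 + (509 - 181)*38) + H(-1531, T(Y)) = (2472813 + (509 - 181)*38) + 1138 = (2472813 + 328*38) + 1138 = (2472813 + 12464) + 1138 = 2485277 + 1138 = 2486415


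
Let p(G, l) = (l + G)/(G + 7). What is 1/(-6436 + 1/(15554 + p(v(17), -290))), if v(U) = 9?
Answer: -248583/1599880172 ≈ -0.00015538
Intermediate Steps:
p(G, l) = (G + l)/(7 + G)
1/(-6436 + 1/(15554 + p(v(17), -290))) = 1/(-6436 + 1/(15554 + (9 - 290)/(7 + 9))) = 1/(-6436 + 1/(15554 - 281/16)) = 1/(-6436 + 1/(248583/16)) = 1/(-6436 + 16/248583) = 1/(-1599880172/248583) = -248583/1599880172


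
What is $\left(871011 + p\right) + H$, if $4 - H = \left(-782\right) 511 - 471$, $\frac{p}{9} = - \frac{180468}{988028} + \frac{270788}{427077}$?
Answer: $\frac{2128393390868365}{1674460453} \approx 1.2711 \cdot 10^{6}$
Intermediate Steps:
$p = \frac{6802585501}{1674460453}$ ($p = 9 \left(- \frac{180468}{988028} + \frac{270788}{427077}\right) = 9 \left(\left(-180468\right) \frac{1}{988028} + 270788 \cdot \frac{1}{427077}\right) = 9 \left(- \frac{45117}{247007} + \frac{38684}{61011}\right) = 9 \cdot \frac{6802585501}{15070144077} = \frac{6802585501}{1674460453} \approx 4.0626$)
$H = 400077$ ($H = 4 - \left(\left(-782\right) 511 - 471\right) = 4 - \left(-399602 - 471\right) = 4 - -400073 = 4 + 400073 = 400077$)
$\left(871011 + p\right) + H = \left(871011 + \frac{6802585501}{1674460453}\right) + 400077 = \frac{1458480276213484}{1674460453} + 400077 = \frac{2128393390868365}{1674460453}$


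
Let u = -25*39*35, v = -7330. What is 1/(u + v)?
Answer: -1/41455 ≈ -2.4123e-5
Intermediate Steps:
u = -34125 (u = -975*35 = -34125)
1/(u + v) = 1/(-34125 - 7330) = 1/(-41455) = -1/41455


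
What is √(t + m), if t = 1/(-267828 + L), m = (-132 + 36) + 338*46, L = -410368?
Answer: √1776786132919459/339098 ≈ 124.31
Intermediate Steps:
m = 15452 (m = -96 + 15548 = 15452)
t = -1/678196 (t = 1/(-267828 - 410368) = 1/(-678196) = -1/678196 ≈ -1.4745e-6)
√(t + m) = √(-1/678196 + 15452) = √(10479484591/678196) = √1776786132919459/339098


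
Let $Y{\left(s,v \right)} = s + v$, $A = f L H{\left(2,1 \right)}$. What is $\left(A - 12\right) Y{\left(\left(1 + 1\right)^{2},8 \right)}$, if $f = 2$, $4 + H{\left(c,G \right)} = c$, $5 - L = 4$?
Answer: $-192$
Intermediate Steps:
$L = 1$ ($L = 5 - 4 = 1$)
$H{\left(c,G \right)} = -4 + c$
$A = -4$ ($A = 2 \cdot 1 \left(-4 + 2\right) = 2 \left(-2\right) = -4$)
$\left(A - 12\right) Y{\left(\left(1 + 1\right)^{2},8 \right)} = \left(-4 - 12\right) \left(\left(1 + 1\right)^{2} + 8\right) = - 16 \left(2^{2} + 8\right) = - 16 \left(4 + 8\right) = \left(-16\right) 12 = -192$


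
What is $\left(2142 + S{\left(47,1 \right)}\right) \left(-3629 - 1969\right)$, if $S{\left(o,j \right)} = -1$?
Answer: $-11985318$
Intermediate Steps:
$\left(2142 + S{\left(47,1 \right)}\right) \left(-3629 - 1969\right) = \left(2142 - 1\right) \left(-3629 - 1969\right) = 2141 \left(-5598\right) = -11985318$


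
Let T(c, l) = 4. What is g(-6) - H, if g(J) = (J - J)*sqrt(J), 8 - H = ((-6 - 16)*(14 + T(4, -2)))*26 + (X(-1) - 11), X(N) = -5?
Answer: -10320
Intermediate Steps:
H = 10320 (H = 8 - (((-6 - 16)*(14 + 4))*26 + (-5 - 11)) = 8 - (-22*18*26 - 16) = 8 - (-396*26 - 16) = 8 - (-10296 - 16) = 8 - 1*(-10312) = 8 + 10312 = 10320)
g(J) = 0 (g(J) = 0*sqrt(J) = 0)
g(-6) - H = 0 - 1*10320 = 0 - 10320 = -10320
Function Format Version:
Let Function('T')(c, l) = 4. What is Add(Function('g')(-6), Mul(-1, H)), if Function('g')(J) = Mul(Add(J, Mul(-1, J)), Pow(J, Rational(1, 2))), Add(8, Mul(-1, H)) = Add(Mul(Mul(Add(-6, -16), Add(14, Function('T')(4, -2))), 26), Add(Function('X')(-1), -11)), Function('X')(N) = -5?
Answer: -10320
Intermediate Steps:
H = 10320 (H = Add(8, Mul(-1, Add(Mul(Mul(Add(-6, -16), Add(14, 4)), 26), Add(-5, -11)))) = Add(8, Mul(-1, Add(Mul(Mul(-22, 18), 26), -16))) = Add(8, Mul(-1, Add(Mul(-396, 26), -16))) = Add(8, Mul(-1, Add(-10296, -16))) = Add(8, Mul(-1, -10312)) = Add(8, 10312) = 10320)
Function('g')(J) = 0 (Function('g')(J) = Mul(0, Pow(J, Rational(1, 2))) = 0)
Add(Function('g')(-6), Mul(-1, H)) = Add(0, Mul(-1, 10320)) = Add(0, -10320) = -10320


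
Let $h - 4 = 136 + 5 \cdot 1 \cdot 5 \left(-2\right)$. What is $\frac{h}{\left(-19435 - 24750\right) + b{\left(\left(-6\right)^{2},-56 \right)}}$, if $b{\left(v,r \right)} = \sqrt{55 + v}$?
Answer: $- \frac{662775}{325385689} - \frac{15 \sqrt{91}}{325385689} \approx -0.0020373$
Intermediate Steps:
$h = 90$ ($h = 4 + \left(136 + 5 \cdot 1 \cdot 5 \left(-2\right)\right) = 4 + \left(136 + 5 \cdot 5 \left(-2\right)\right) = 4 + \left(136 + 5 \left(-10\right)\right) = 4 + \left(136 - 50\right) = 4 + 86 = 90$)
$\frac{h}{\left(-19435 - 24750\right) + b{\left(\left(-6\right)^{2},-56 \right)}} = \frac{90}{\left(-19435 - 24750\right) + \sqrt{55 + \left(-6\right)^{2}}} = \frac{90}{-44185 + \sqrt{55 + 36}} = \frac{90}{-44185 + \sqrt{91}}$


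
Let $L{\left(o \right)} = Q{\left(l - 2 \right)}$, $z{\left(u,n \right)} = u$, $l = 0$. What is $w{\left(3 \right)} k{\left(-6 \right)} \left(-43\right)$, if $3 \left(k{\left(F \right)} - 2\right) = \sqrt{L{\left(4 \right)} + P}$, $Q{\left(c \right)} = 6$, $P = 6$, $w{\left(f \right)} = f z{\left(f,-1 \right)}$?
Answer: $-774 - 258 \sqrt{3} \approx -1220.9$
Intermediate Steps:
$w{\left(f \right)} = f^{2}$ ($w{\left(f \right)} = f f = f^{2}$)
$L{\left(o \right)} = 6$
$k{\left(F \right)} = 2 + \frac{2 \sqrt{3}}{3}$ ($k{\left(F \right)} = 2 + \frac{\sqrt{6 + 6}}{3} = 2 + \frac{\sqrt{12}}{3} = 2 + \frac{2 \sqrt{3}}{3}$)
$w{\left(3 \right)} k{\left(-6 \right)} \left(-43\right) = 3^{2} \left(2 + \frac{2 \sqrt{3}}{3}\right) \left(-43\right) = 9 \left(2 + \frac{2 \sqrt{3}}{3}\right) \left(-43\right) = \left(18 + 6 \sqrt{3}\right) \left(-43\right) = -774 - 258 \sqrt{3}$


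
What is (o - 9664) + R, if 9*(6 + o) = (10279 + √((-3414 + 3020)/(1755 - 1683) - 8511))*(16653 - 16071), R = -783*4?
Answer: 1955720/3 + 679*I*√6257/9 ≈ 6.5191e+5 + 5967.8*I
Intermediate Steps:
R = -3132
o = 1994108/3 + 679*I*√6257/9 (o = -6 + ((10279 + √((-3414 + 3020)/(1755 - 1683) - 8511))*(16653 - 16071))/9 = -6 + ((10279 + √(-394/72 - 8511))*582)/9 = -6 + ((10279 + √(-394*1/72 - 8511))*582)/9 = -6 + ((10279 + √(-197/36 - 8511))*582)/9 = -6 + ((10279 + √(-306593/36))*582)/9 = -6 + ((10279 + 7*I*√6257/6)*582)/9 = -6 + (5982378 + 679*I*√6257)/9 = -6 + (1994126/3 + 679*I*√6257/9) = 1994108/3 + 679*I*√6257/9 ≈ 6.647e+5 + 5967.8*I)
(o - 9664) + R = ((1994108/3 + 679*I*√6257/9) - 9664) - 3132 = (1965116/3 + 679*I*√6257/9) - 3132 = 1955720/3 + 679*I*√6257/9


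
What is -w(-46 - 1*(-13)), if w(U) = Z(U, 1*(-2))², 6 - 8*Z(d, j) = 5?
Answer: -1/64 ≈ -0.015625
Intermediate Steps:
Z(d, j) = ⅛ (Z(d, j) = ¾ - ⅛*5 = ¾ - 5/8 = ⅛)
w(U) = 1/64 (w(U) = (⅛)² = 1/64)
-w(-46 - 1*(-13)) = -1*1/64 = -1/64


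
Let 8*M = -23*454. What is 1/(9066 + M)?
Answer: 4/31043 ≈ 0.00012885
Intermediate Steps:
M = -5221/4 (M = (-23*454)/8 = (⅛)*(-10442) = -5221/4 ≈ -1305.3)
1/(9066 + M) = 1/(9066 - 5221/4) = 1/(31043/4) = 4/31043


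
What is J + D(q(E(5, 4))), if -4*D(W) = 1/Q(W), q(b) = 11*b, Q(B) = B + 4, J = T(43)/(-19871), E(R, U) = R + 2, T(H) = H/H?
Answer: -20195/6438204 ≈ -0.0031367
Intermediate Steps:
T(H) = 1
E(R, U) = 2 + R
J = -1/19871 (J = 1/(-19871) = 1*(-1/19871) = -1/19871 ≈ -5.0325e-5)
Q(B) = 4 + B
D(W) = -1/(4*(4 + W))
J + D(q(E(5, 4))) = -1/19871 - 1/(16 + 4*(11*(2 + 5))) = -1/19871 - 1/(16 + 4*(11*7)) = -1/19871 - 1/(16 + 4*77) = -1/19871 - 1/(16 + 308) = -1/19871 - 1/324 = -20195/6438204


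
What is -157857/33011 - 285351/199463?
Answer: -3718759332/598588463 ≈ -6.2125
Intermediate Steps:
-157857/33011 - 285351/199463 = -157857*1/33011 - 285351*1/199463 = -157857/33011 - 25941/18133 = -3718759332/598588463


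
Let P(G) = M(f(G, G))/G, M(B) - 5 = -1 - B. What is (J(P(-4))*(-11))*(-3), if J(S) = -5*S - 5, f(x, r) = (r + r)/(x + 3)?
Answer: -330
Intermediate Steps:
f(x, r) = 2*r/(3 + x) (f(x, r) = (2*r)/(3 + x) = 2*r/(3 + x))
M(B) = 4 - B (M(B) = 5 + (-1 - B) = 4 - B)
P(G) = (4 - 2*G/(3 + G))/G
J(S) = -5 - 5*S
(J(P(-4))*(-11))*(-3) = ((-5 - 10*(6 - 4)/((-4)*(3 - 4)))*(-11))*(-3) = ((-5 - 10*(-1)*2/(4*(-1)))*(-11))*(-3) = ((-5 - 10*(-1)*(-1)*2/4)*(-11))*(-3) = ((-5 - 5*1)*(-11))*(-3) = ((-5 - 5)*(-11))*(-3) = -10*(-11)*(-3) = 110*(-3) = -330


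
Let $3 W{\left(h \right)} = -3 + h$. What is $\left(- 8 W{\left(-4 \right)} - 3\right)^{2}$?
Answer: $\frac{2209}{9} \approx 245.44$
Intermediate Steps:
$W{\left(h \right)} = -1 + \frac{h}{3}$ ($W{\left(h \right)} = \frac{-3 + h}{3} = -1 + \frac{h}{3}$)
$\left(- 8 W{\left(-4 \right)} - 3\right)^{2} = \left(- 8 \left(-1 + \frac{1}{3} \left(-4\right)\right) - 3\right)^{2} = \left(- 8 \left(-1 - \frac{4}{3}\right) - 3\right)^{2} = \left(\left(-8\right) \left(- \frac{7}{3}\right) - 3\right)^{2} = \left(\frac{56}{3} - 3\right)^{2} = \left(\frac{47}{3}\right)^{2} = \frac{2209}{9}$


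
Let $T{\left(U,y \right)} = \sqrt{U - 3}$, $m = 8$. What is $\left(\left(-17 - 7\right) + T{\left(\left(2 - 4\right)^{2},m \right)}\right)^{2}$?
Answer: $529$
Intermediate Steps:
$T{\left(U,y \right)} = \sqrt{-3 + U}$
$\left(\left(-17 - 7\right) + T{\left(\left(2 - 4\right)^{2},m \right)}\right)^{2} = \left(\left(-17 - 7\right) + \sqrt{-3 + \left(2 - 4\right)^{2}}\right)^{2} = \left(-24 + \sqrt{-3 + \left(-2\right)^{2}}\right)^{2} = \left(-24 + \sqrt{-3 + 4}\right)^{2} = \left(-24 + \sqrt{1}\right)^{2} = \left(-24 + 1\right)^{2} = \left(-23\right)^{2} = 529$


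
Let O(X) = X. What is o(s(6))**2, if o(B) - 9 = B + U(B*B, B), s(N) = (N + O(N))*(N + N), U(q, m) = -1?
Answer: 23104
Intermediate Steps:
s(N) = 4*N**2 (s(N) = (N + N)*(N + N) = (2*N)*(2*N) = 4*N**2)
o(B) = 8 + B (o(B) = 9 + (B - 1) = 9 + (-1 + B) = 8 + B)
o(s(6))**2 = (8 + 4*6**2)**2 = (8 + 4*36)**2 = (8 + 144)**2 = 152**2 = 23104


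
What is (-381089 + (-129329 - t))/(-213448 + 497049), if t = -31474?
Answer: -478944/283601 ≈ -1.6888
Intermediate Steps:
(-381089 + (-129329 - t))/(-213448 + 497049) = (-381089 + (-129329 - 1*(-31474)))/(-213448 + 497049) = (-381089 + (-129329 + 31474))/283601 = (-381089 - 97855)*(1/283601) = -478944*1/283601 = -478944/283601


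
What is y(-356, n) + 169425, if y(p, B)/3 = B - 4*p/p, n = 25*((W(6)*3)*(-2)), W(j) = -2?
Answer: 170313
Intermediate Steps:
n = 300 (n = 25*(-2*3*(-2)) = 25*(-6*(-2)) = 25*12 = 300)
y(p, B) = -12 + 3*B (y(p, B) = 3*(B - 4*p/p) = 3*(B - 4*1) = 3*(B - 4) = 3*(-4 + B) = -12 + 3*B)
y(-356, n) + 169425 = (-12 + 3*300) + 169425 = (-12 + 900) + 169425 = 888 + 169425 = 170313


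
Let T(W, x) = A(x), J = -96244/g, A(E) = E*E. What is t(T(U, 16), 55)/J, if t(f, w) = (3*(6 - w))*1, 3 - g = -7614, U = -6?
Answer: 1119699/96244 ≈ 11.634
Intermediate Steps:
A(E) = E²
g = 7617 (g = 3 - 1*(-7614) = 3 + 7614 = 7617)
J = -96244/7617 ≈ -12.635
T(W, x) = x²
t(f, w) = 18 - 3*w (t(f, w) = (18 - 3*w)*1 = 18 - 3*w)
t(T(U, 16), 55)/J = (18 - 3*55)/(-96244/7617) = (18 - 165)*(-7617/96244) = -147*(-7617/96244) = 1119699/96244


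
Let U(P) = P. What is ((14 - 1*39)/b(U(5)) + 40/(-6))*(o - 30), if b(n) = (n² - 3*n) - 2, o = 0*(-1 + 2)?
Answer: 1175/4 ≈ 293.75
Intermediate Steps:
o = 0 (o = 0*1 = 0)
b(n) = -2 + n² - 3*n
((14 - 1*39)/b(U(5)) + 40/(-6))*(o - 30) = ((14 - 1*39)/(-2 + 5² - 3*5) + 40/(-6))*(0 - 30) = ((14 - 39)/(-2 + 25 - 15) + 40*(-⅙))*(-30) = (-25/8 - 20/3)*(-30) = -235/24*(-30) = 1175/4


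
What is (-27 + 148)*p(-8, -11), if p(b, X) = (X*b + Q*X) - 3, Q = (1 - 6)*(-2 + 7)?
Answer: 43560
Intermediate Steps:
Q = -25 (Q = -5*5 = -25)
p(b, X) = -3 - 25*X + X*b (p(b, X) = (X*b - 25*X) - 3 = (-25*X + X*b) - 3 = -3 - 25*X + X*b)
(-27 + 148)*p(-8, -11) = (-27 + 148)*(-3 - 25*(-11) - 11*(-8)) = 121*(-3 + 275 + 88) = 121*360 = 43560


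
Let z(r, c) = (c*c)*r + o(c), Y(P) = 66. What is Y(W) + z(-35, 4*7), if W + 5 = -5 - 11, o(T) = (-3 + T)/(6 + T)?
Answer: -930691/34 ≈ -27373.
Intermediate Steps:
o(T) = (-3 + T)/(6 + T)
W = -21 (W = -5 + (-5 - 11) = -5 - 16 = -21)
z(r, c) = r*c**2 + (-3 + c)/(6 + c) (z(r, c) = (c*c)*r + (-3 + c)/(6 + c) = c**2*r + (-3 + c)/(6 + c) = r*c**2 + (-3 + c)/(6 + c))
Y(W) + z(-35, 4*7) = 66 + (-3 + 4*7 - 35*(4*7)**2*(6 + 4*7))/(6 + 4*7) = 66 + (-3 + 28 - 35*28**2*(6 + 28))/(6 + 28) = 66 + (-3 + 28 - 35*784*34)/34 = 66 + (-3 + 28 - 932960)/34 = 66 + (1/34)*(-932935) = 66 - 932935/34 = -930691/34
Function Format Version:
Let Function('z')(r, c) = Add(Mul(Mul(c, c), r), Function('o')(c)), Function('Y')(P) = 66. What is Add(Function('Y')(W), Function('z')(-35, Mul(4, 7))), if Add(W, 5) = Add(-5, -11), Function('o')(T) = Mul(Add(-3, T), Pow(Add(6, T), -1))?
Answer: Rational(-930691, 34) ≈ -27373.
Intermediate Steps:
Function('o')(T) = Mul(Pow(Add(6, T), -1), Add(-3, T))
W = -21 (W = Add(-5, Add(-5, -11)) = Add(-5, -16) = -21)
Function('z')(r, c) = Add(Mul(r, Pow(c, 2)), Mul(Pow(Add(6, c), -1), Add(-3, c))) (Function('z')(r, c) = Add(Mul(Mul(c, c), r), Mul(Pow(Add(6, c), -1), Add(-3, c))) = Add(Mul(Pow(c, 2), r), Mul(Pow(Add(6, c), -1), Add(-3, c))) = Add(Mul(r, Pow(c, 2)), Mul(Pow(Add(6, c), -1), Add(-3, c))))
Add(Function('Y')(W), Function('z')(-35, Mul(4, 7))) = Add(66, Mul(Pow(Add(6, Mul(4, 7)), -1), Add(-3, Mul(4, 7), Mul(-35, Pow(Mul(4, 7), 2), Add(6, Mul(4, 7)))))) = Add(66, Mul(Pow(Add(6, 28), -1), Add(-3, 28, Mul(-35, Pow(28, 2), Add(6, 28))))) = Add(66, Mul(Pow(34, -1), Add(-3, 28, Mul(-35, 784, 34)))) = Add(66, Mul(Rational(1, 34), Add(-3, 28, -932960))) = Add(66, Mul(Rational(1, 34), -932935)) = Add(66, Rational(-932935, 34)) = Rational(-930691, 34)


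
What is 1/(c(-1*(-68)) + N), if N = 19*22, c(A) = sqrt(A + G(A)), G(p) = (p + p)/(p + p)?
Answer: 418/174655 - sqrt(69)/174655 ≈ 0.0023457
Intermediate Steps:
G(p) = 1 (G(p) = (2*p)/((2*p)) = (2*p)*(1/(2*p)) = 1)
c(A) = sqrt(1 + A) (c(A) = sqrt(A + 1) = sqrt(1 + A))
N = 418
1/(c(-1*(-68)) + N) = 1/(sqrt(1 - 1*(-68)) + 418) = 1/(sqrt(1 + 68) + 418) = 1/(sqrt(69) + 418) = 1/(418 + sqrt(69))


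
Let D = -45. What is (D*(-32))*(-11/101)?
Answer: -15840/101 ≈ -156.83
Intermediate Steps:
(D*(-32))*(-11/101) = (-45*(-32))*(-11/101) = 1440*(-11*1/101) = 1440*(-11/101) = -15840/101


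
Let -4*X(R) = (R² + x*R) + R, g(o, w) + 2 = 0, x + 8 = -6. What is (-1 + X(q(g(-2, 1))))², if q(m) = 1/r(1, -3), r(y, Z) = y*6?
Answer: 4489/20736 ≈ 0.21648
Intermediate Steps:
r(y, Z) = 6*y
x = -14 (x = -8 - 6 = -14)
g(o, w) = -2 (g(o, w) = -2 + 0 = -2)
q(m) = ⅙ (q(m) = 1/(6*1) = 1/6 = ⅙)
X(R) = -R²/4 + 13*R/4 (X(R) = -((R² - 14*R) + R)/4 = -(R² - 13*R)/4 = -R²/4 + 13*R/4)
(-1 + X(q(g(-2, 1))))² = (-1 + (¼)*(⅙)*(13 - 1*⅙))² = (-1 + (¼)*(⅙)*(13 - ⅙))² = (-1 + (¼)*(⅙)*(77/6))² = (-1 + 77/144)² = (-67/144)² = 4489/20736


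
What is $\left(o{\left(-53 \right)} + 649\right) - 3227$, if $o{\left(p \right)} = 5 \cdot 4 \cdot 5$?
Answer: $-2478$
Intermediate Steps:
$o{\left(p \right)} = 100$ ($o{\left(p \right)} = 20 \cdot 5 = 100$)
$\left(o{\left(-53 \right)} + 649\right) - 3227 = \left(100 + 649\right) - 3227 = 749 - 3227 = -2478$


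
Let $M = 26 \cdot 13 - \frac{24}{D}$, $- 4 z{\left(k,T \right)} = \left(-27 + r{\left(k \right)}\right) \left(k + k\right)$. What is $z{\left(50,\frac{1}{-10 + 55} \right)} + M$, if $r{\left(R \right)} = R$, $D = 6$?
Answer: $-241$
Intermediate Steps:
$z{\left(k,T \right)} = - \frac{k \left(-27 + k\right)}{2}$ ($z{\left(k,T \right)} = - \frac{\left(-27 + k\right) \left(k + k\right)}{4} = - \frac{\left(-27 + k\right) 2 k}{4} = - \frac{2 k \left(-27 + k\right)}{4} = - \frac{k \left(-27 + k\right)}{2}$)
$M = 334$ ($M = 26 \cdot 13 - \frac{24}{6} = 338 - 4 = 334$)
$z{\left(50,\frac{1}{-10 + 55} \right)} + M = \frac{1}{2} \cdot 50 \left(27 - 50\right) + 334 = \frac{1}{2} \cdot 50 \left(-23\right) + 334 = -575 + 334 = -241$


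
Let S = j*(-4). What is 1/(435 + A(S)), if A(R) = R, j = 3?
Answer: 1/423 ≈ 0.0023641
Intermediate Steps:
S = -12 (S = 3*(-4) = -12)
1/(435 + A(S)) = 1/(435 - 12) = 1/423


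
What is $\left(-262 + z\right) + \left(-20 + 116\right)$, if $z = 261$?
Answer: $95$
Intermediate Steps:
$\left(-262 + z\right) + \left(-20 + 116\right) = \left(-262 + 261\right) + \left(-20 + 116\right) = -1 + 96 = 95$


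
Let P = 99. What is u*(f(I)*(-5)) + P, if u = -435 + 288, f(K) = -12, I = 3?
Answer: -8721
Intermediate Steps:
u = -147
u*(f(I)*(-5)) + P = -(-1764)*(-5) + 99 = -147*60 + 99 = -8820 + 99 = -8721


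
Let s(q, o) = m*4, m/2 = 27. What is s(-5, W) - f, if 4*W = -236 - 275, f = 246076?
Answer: -245860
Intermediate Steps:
m = 54 (m = 2*27 = 54)
W = -511/4 (W = (-236 - 275)/4 = (¼)*(-511) = -511/4 ≈ -127.75)
s(q, o) = 216 (s(q, o) = 54*4 = 216)
s(-5, W) - f = 216 - 1*246076 = 216 - 246076 = -245860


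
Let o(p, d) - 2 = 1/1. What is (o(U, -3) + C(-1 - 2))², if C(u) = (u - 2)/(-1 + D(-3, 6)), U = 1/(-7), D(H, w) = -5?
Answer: 529/36 ≈ 14.694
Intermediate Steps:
U = -⅐ ≈ -0.14286
C(u) = ⅓ - u/6 (C(u) = (u - 2)/(-1 - 5) = (-2 + u)/(-6) = (-2 + u)*(-⅙) = ⅓ - u/6)
o(p, d) = 3 (o(p, d) = 2 + 1/1 = 2 + 1 = 3)
(o(U, -3) + C(-1 - 2))² = (3 + (⅓ - (-1 - 2)/6))² = (3 + (⅓ - ⅙*(-3)))² = (3 + (⅓ + ½))² = (3 + ⅚)² = (23/6)² = 529/36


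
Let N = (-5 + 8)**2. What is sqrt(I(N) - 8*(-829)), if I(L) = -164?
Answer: 14*sqrt(33) ≈ 80.424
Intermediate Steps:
N = 9 (N = 3**2 = 9)
sqrt(I(N) - 8*(-829)) = sqrt(-164 - 8*(-829)) = sqrt(-164 + 6632) = sqrt(6468) = 14*sqrt(33)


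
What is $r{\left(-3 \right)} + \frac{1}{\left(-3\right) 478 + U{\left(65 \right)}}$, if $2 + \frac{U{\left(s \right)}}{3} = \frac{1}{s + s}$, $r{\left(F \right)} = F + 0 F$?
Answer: $- \frac{561721}{187197} \approx -3.0007$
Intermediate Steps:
$r{\left(F \right)} = F$ ($r{\left(F \right)} = F + 0 = F$)
$U{\left(s \right)} = -6 + \frac{3}{2 s}$ ($U{\left(s \right)} = -6 + \frac{3}{s + s} = -6 + \frac{3}{2 s}$)
$r{\left(-3 \right)} + \frac{1}{\left(-3\right) 478 + U{\left(65 \right)}} = -3 + \frac{1}{\left(-3\right) 478 - \left(6 - \frac{3}{2 \cdot 65}\right)} = -3 + \frac{1}{-1434 + \left(-6 + \frac{3}{2} \cdot \frac{1}{65}\right)} = -3 + \frac{1}{-1434 + \left(-6 + \frac{3}{130}\right)} = -3 + \frac{1}{-1434 - \frac{777}{130}} = -3 + \frac{1}{- \frac{187197}{130}} = -3 - \frac{130}{187197} = - \frac{561721}{187197}$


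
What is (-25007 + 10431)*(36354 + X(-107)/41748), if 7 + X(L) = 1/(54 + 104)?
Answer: -436911358440482/824523 ≈ -5.2990e+8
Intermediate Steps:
X(L) = -1105/158 (X(L) = -7 + 1/(54 + 104) = -7 + 1/158 = -1105/158)
(-25007 + 10431)*(36354 + X(-107)/41748) = (-25007 + 10431)*(36354 - 1105/158/41748) = -14576*(36354 - 1105/158*1/41748) = -14576*(36354 - 1105/6596184) = -14576*239797672031/6596184 = -436911358440482/824523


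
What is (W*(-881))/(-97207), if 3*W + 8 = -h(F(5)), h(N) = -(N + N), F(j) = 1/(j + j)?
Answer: -11453/486035 ≈ -0.023564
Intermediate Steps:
F(j) = 1/(2*j)
h(N) = -2*N
W = -13/5 (W = -8/3 + (-(-2)*(½)/5)/3 = -8/3 + (-(-2)*(½)*(⅕))/3 = -8/3 + (-(-2)/10)/3 = -8/3 + (-1*(-⅕))/3 = -8/3 + (⅓)*(⅕) = -8/3 + 1/15 = -13/5 ≈ -2.6000)
(W*(-881))/(-97207) = -13/5*(-881)/(-97207) = (11453/5)*(-1/97207) = -11453/486035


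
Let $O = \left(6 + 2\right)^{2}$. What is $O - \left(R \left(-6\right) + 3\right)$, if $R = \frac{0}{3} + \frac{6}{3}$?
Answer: $73$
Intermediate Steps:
$R = 2$ ($R = 0 \cdot \frac{1}{3} + 6 \cdot \frac{1}{3} = 0 + 2 = 2$)
$O = 64$ ($O = 8^{2} = 64$)
$O - \left(R \left(-6\right) + 3\right) = 64 - \left(2 \left(-6\right) + 3\right) = 64 - \left(-12 + 3\right) = 64 - -9 = 64 + 9 = 73$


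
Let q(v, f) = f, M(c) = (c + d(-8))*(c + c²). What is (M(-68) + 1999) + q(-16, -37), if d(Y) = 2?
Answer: -298734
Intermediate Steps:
M(c) = (2 + c)*(c + c²) (M(c) = (c + 2)*(c + c²) = (2 + c)*(c + c²))
(M(-68) + 1999) + q(-16, -37) = (-68*(2 + (-68)² + 3*(-68)) + 1999) - 37 = (-68*(2 + 4624 - 204) + 1999) - 37 = (-68*4422 + 1999) - 37 = (-300696 + 1999) - 37 = -298697 - 37 = -298734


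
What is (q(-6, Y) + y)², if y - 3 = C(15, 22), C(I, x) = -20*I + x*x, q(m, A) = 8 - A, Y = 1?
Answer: 37636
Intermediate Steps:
C(I, x) = x² - 20*I (C(I, x) = -20*I + x² = x² - 20*I)
y = 187 (y = 3 + (22² - 20*15) = 3 + (484 - 300) = 3 + 184 = 187)
(q(-6, Y) + y)² = ((8 - 1*1) + 187)² = ((8 - 1) + 187)² = (7 + 187)² = 194² = 37636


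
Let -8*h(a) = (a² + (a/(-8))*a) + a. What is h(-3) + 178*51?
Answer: 580953/64 ≈ 9077.4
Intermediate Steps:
h(a) = -7*a²/64 - a/8 (h(a) = -((a² + (a/(-8))*a) + a)/8 = -((a² + (a*(-⅛))*a) + a)/8 = -((a² + (-a/8)*a) + a)/8 = -((a² - a²/8) + a)/8 = -(7*a²/8 + a)/8 = -(a + 7*a²/8)/8 = -7*a²/64 - a/8)
h(-3) + 178*51 = -1/64*(-3)*(8 + 7*(-3)) + 178*51 = -1/64*(-3)*(8 - 21) + 9078 = -1/64*(-3)*(-13) + 9078 = -39/64 + 9078 = 580953/64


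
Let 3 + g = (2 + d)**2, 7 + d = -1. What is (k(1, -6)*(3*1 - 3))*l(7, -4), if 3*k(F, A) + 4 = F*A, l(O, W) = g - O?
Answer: 0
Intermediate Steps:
d = -8 (d = -7 - 1 = -8)
g = 33 (g = -3 + (2 - 8)**2 = -3 + (-6)**2 = -3 + 36 = 33)
l(O, W) = 33 - O
k(F, A) = -4/3 + A*F/3 (k(F, A) = -4/3 + (F*A)/3 = -4/3 + (A*F)/3 = -4/3 + A*F/3)
(k(1, -6)*(3*1 - 3))*l(7, -4) = ((-4/3 + (1/3)*(-6)*1)*(3*1 - 3))*(33 - 1*7) = ((-4/3 - 2)*(3 - 3))*(33 - 7) = -10/3*0*26 = 0*26 = 0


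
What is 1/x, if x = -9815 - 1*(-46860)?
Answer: 1/37045 ≈ 2.6994e-5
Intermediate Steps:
x = 37045 (x = -9815 + 46860 = 37045)
1/x = 1/37045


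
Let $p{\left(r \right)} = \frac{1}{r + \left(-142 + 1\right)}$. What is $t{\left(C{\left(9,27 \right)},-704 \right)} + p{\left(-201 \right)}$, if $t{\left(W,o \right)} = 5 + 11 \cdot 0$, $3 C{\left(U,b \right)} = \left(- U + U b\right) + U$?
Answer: $\frac{1709}{342} \approx 4.9971$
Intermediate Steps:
$C{\left(U,b \right)} = \frac{U b}{3}$ ($C{\left(U,b \right)} = \frac{\left(- U + U b\right) + U}{3} = \frac{U b}{3}$)
$p{\left(r \right)} = \frac{1}{-141 + r}$ ($p{\left(r \right)} = \frac{1}{r - 141} = \frac{1}{-141 + r}$)
$t{\left(W,o \right)} = 5$ ($t{\left(W,o \right)} = 5 + 0 = 5$)
$t{\left(C{\left(9,27 \right)},-704 \right)} + p{\left(-201 \right)} = 5 + \frac{1}{-141 - 201} = 5 + \frac{1}{-342} = 5 - \frac{1}{342} = \frac{1709}{342}$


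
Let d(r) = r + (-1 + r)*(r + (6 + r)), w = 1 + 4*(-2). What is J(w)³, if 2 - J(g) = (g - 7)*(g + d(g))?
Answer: 345948408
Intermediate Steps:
w = -7 (w = 1 - 8 = -7)
d(r) = r + (-1 + r)*(6 + 2*r)
J(g) = 2 - (-7 + g)*(-6 + 2*g² + 6*g) (J(g) = 2 - (g - 7)*(g + (-6 + 2*g² + 5*g)) = 2 - (-7 + g)*(-6 + 2*g² + 6*g))
J(w)³ = (-40 - 2*(-7)³ + 8*(-7)² + 48*(-7))³ = (-40 - 2*(-343) + 8*49 - 336)³ = (-40 + 686 + 392 - 336)³ = 702³ = 345948408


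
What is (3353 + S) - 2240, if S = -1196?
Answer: -83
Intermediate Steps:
(3353 + S) - 2240 = (3353 - 1196) - 2240 = 2157 - 2240 = -83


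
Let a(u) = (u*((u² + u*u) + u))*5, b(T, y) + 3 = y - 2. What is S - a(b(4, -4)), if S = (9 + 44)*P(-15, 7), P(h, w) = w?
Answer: 7256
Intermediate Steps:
S = 371 (S = (9 + 44)*7 = 53*7 = 371)
b(T, y) = -5 + y (b(T, y) = -3 + (y - 2) = -3 + (-2 + y) = -5 + y)
a(u) = 5*u*(u + 2*u²) (a(u) = (u*((u² + u²) + u))*5 = (u*(2*u² + u))*5 = (u*(u + 2*u²))*5 = 5*u*(u + 2*u²))
S - a(b(4, -4)) = 371 - (-5 - 4)²*(5 + 10*(-5 - 4)) = 371 - (-9)²*(5 + 10*(-9)) = 371 - 81*(5 - 90) = 371 - 81*(-85) = 371 - 1*(-6885) = 371 + 6885 = 7256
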